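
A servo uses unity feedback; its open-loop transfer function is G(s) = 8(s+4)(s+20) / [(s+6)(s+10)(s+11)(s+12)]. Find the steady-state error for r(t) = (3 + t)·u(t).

G(s) has no factors of s in the denominator, so the system is type 0. Taking each input component in turn:
  • 3: e_ss = 3/(1+K_p) with K_p=8/99 → 297/107.
  • t: a type-0 system cannot track it, e_ss → ∞.
The unbounded component dominates.

infinity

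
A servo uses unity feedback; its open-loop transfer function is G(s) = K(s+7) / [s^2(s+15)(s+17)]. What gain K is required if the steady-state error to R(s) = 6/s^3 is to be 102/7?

The open loop has two poles at the origin → type 2 system.
K_a = lim_{s→0} s^2·G(s) = K·7 / (15·17) = (7/255)·K.
e_ss = 6/K_a = 102/7 ⇒ K_a = 7/17 ⇒ K = (7/17)/(7/255) = 15.

15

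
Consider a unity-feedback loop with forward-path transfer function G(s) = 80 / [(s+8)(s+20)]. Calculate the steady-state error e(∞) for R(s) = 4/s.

8/3

The open loop has no poles at the origin → type 0 system.
K_p = lim_{s→0} G(s) = 80 / (8·20) = 0.5.
e_ss = 4/(1 + K_p) = 4/1.5 = 8/3.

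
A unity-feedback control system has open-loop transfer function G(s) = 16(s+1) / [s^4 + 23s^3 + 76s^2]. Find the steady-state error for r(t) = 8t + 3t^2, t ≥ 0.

28.5

The denominator has no term below 76s^2 — 2 poles at s=0, type 2. By superposition:
  • 8t: tracked with zero error.
  • 3t^2: e_ss = 6/K_a with K_a=4/19 → 28.5.
Total e_ss = 28.5.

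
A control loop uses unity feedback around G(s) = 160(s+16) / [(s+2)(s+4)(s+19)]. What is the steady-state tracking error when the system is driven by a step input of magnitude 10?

190/339

System type = 0 (no poles at s=0).
K_p = lim_{s→0} G(s) = 160·16 / (2·4·19) = 320/19.
e_ss = 10/(1 + K_p) = 10/(339/19) = 190/339.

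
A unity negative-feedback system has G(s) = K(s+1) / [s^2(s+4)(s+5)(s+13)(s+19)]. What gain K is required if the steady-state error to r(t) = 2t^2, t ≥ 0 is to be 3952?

System type = 2 (two poles at s=0).
K_a = lim_{s→0} s^2·G(s) = K·1 / (4·5·13·19) = (1/4940)·K.
e_ss = 4/K_a = 3952 ⇒ K_a = 1/988 ⇒ K = (1/988)/(1/4940) = 5.

5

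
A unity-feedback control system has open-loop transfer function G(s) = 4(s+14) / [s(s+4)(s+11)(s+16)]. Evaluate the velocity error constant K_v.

G(s) has one factor of s in the denominator, so the system is type 1.
K_v = lim_{s→0} s·G(s) = 4·14 / (4·11·16) = 7/88.

7/88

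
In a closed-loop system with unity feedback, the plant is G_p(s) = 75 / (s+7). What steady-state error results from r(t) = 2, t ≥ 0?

G_p(s) has no factors of s in the denominator, so the system is type 0.
K_p = lim_{s→0} G_p(s) = 75 / (7) = 75/7.
e_ss = 2/(1 + K_p) = 2/(82/7) = 7/41.

7/41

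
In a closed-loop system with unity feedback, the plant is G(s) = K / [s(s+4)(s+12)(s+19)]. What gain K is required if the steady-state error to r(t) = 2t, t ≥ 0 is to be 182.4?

10

System type = 1 (one pole at s=0).
K_v = lim_{s→0} s·G(s) = K / (4·12·19) = (1/912)·K.
e_ss = 2/K_v = 182.4 ⇒ K_v = 5/456 ⇒ K = (5/456)/(1/912) = 10.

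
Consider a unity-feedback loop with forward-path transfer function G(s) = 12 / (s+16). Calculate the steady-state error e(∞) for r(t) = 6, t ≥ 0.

G(s) has no factors of s in the denominator, so the system is type 0.
K_p = lim_{s→0} G(s) = 12 / (16) = 0.75.
e_ss = 6/(1 + K_p) = 6/1.75 = 24/7.

24/7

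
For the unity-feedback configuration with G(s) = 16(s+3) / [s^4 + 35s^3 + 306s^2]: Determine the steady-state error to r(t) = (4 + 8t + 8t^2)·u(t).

The denominator has no term below 306s^2 — 2 poles at s=0, type 2. Treating each term separately:
  • 4: tracked with zero error.
  • 8t: tracked with zero error.
  • 8t^2: e_ss = 16/K_a with K_a=8/51 → 102.
Total e_ss = 102.

102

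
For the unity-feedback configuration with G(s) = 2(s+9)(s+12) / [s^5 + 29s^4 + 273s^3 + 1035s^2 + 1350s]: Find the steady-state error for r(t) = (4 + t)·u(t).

6.25

Factoring s from the denominator leaves a polynomial with constant term 1350, so the system is type 1. By superposition:
  • 4: tracked with zero error.
  • t: e_ss = 1/K_v with K_v=0.16 → 6.25.
Total e_ss = 6.25.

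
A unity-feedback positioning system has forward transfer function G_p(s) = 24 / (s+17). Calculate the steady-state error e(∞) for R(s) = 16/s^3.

G_p(s) has no factors of s in the denominator, so the system is type 0.
For a type-0 system K_a = 0, so e_ss to a parabolic input is unbounded.

infinity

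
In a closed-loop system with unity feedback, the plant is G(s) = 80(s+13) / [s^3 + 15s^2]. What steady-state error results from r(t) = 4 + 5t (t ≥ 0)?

0

Lowest-order denominator term is 15s^2, so the open loop has 2 poles at the origin → type 2 system. By superposition:
  • 4: tracked with zero error.
  • 5t: tracked with zero error.
Total e_ss = 0.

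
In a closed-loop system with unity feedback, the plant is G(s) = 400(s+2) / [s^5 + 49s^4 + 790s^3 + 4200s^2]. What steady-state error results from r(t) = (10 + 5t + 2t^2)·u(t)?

21

Factoring s^2 from the denominator leaves a polynomial with constant term 4200, so the system is type 2. Treating each term separately:
  • 10: tracked with zero error.
  • 5t: tracked with zero error.
  • 2t^2: e_ss = 4/K_a with K_a=4/21 → 21.
Total e_ss = 21.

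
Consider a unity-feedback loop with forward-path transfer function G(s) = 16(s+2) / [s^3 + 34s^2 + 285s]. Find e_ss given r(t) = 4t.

35.625

Factoring s from the denominator leaves a polynomial with constant term 285, so the system is type 1.
K_v = lim_{s→0} s·G(s) = 16·2 / 285 = 32/285.
e_ss = 4/K_v = 4/(32/285) = 35.625.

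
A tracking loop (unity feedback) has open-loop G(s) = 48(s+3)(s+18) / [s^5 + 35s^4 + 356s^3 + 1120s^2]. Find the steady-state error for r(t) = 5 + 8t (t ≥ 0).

Lowest-order denominator term is 1120s^2, so the open loop has 2 poles at the origin → type 2 system. Taking each input component in turn:
  • 5: tracked with zero error.
  • 8t: tracked with zero error.
Total e_ss = 0.

0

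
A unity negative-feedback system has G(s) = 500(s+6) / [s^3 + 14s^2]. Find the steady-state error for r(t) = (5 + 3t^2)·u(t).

Lowest-order denominator term is 14s^2, so the open loop has 2 poles at the origin → type 2 system. Treating each term separately:
  • 5: tracked with zero error.
  • 3t^2: e_ss = 6/K_a with K_a=1500/7 → 0.028.
Total e_ss = 0.028.

0.028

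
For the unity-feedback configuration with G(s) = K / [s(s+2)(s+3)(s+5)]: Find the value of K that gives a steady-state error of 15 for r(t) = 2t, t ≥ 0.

One free integrator in G(s): this is a type 1 system.
K_v = lim_{s→0} s·G(s) = K / (2·3·5) = (1/30)·K.
e_ss = 2/K_v = 15 ⇒ K_v = 2/15 ⇒ K = (2/15)/(1/30) = 4.

4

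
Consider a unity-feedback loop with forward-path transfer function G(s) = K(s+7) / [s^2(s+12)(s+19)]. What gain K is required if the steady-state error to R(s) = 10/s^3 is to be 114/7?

The open loop has two poles at the origin → type 2 system.
K_a = lim_{s→0} s^2·G(s) = K·7 / (12·19) = (7/228)·K.
e_ss = 10/K_a = 114/7 ⇒ K_a = 35/57 ⇒ K = (35/57)/(7/228) = 20.

20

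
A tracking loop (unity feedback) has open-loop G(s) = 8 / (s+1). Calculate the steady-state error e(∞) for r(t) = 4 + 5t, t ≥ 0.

infinity

System type = 0 (no poles at s=0). By superposition:
  • 4: e_ss = 4/(1+K_p) with K_p=8 → 4/9.
  • 5t: a type-0 system cannot track it, e_ss → ∞.
The unbounded component dominates.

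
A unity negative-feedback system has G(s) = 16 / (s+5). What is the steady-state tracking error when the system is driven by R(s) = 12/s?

No free integrators in G(s): this is a type 0 system.
K_p = lim_{s→0} G(s) = 16 / (5) = 3.2.
e_ss = 12/(1 + K_p) = 12/4.2 = 20/7.

20/7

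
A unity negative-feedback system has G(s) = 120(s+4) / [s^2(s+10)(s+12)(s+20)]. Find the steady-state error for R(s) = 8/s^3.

Two free integrators in G(s): this is a type 2 system.
K_a = lim_{s→0} s^2·G(s) = 120·4 / (10·12·20) = 0.2.
r(t) = 4t^2 gives R(s) = 8/s^3.
e_ss = 8/K_a = 8/0.2 = 40.

40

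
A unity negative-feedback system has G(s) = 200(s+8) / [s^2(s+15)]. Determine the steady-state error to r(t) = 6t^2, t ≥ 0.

Two free integrators in G(s): this is a type 2 system.
K_a = lim_{s→0} s^2·G(s) = 200·8 / (15) = 320/3.
r(t) = 6t^2 gives R(s) = 12/s^3.
e_ss = 12/K_a = 12/(320/3) = 0.1125.

0.1125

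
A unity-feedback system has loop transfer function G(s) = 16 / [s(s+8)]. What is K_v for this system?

The open loop has one pole at the origin → type 1 system.
K_v = lim_{s→0} s·G(s) = 16 / (8) = 2.

2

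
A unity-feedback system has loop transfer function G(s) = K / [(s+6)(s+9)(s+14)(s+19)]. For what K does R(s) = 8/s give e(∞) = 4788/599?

12

G(s) has no factors of s in the denominator, so the system is type 0.
K_p = lim_{s→0} G(s) = K / (6·9·14·19) = (1/14364)·K.
e_ss = 8/(1 + K_p) = 4788/599 ⇒ 1 + (1/14364)·K = 1198/1197 ⇒ K = 12.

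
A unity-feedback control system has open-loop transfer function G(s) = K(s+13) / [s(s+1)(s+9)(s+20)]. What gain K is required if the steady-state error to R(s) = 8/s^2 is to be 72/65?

100

The open loop has one pole at the origin → type 1 system.
K_v = lim_{s→0} s·G(s) = K·13 / (1·9·20) = (13/180)·K.
e_ss = 8/K_v = 72/65 ⇒ K_v = 65/9 ⇒ K = (65/9)/(13/180) = 100.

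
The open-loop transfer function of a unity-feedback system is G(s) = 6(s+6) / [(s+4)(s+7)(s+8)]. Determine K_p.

9/56

G(s) has no factors of s in the denominator, so the system is type 0.
K_p = lim_{s→0} G(s) = 6·6 / (4·7·8) = 9/56.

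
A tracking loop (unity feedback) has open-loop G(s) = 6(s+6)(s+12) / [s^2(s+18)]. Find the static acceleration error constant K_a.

Two free integrators in G(s): this is a type 2 system.
K_a = lim_{s→0} s^2·G(s) = 6·6·12 / (18) = 24.

24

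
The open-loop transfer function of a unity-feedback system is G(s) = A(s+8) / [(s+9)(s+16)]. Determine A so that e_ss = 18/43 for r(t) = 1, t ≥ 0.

25

G(s) has no factors of s in the denominator, so the system is type 0.
K_p = lim_{s→0} G(s) = A·8 / (9·16) = (1/18)·A.
e_ss = 1/(1 + K_p) = 18/43 ⇒ 1 + (1/18)·A = 43/18 ⇒ A = 25.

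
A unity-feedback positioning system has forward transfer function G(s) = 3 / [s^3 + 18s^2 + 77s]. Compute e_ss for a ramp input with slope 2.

154/3

The denominator has no term below 77s — 1 pole at s=0, type 1.
K_v = lim_{s→0} s·G(s) = 3 / 77 = 3/77.
e_ss = 2/K_v = 2/(3/77) = 154/3.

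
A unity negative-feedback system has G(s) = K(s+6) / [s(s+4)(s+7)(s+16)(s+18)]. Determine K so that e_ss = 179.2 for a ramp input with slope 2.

G(s) has one factor of s in the denominator, so the system is type 1.
K_v = lim_{s→0} s·G(s) = K·6 / (4·7·16·18) = (1/1344)·K.
e_ss = 2/K_v = 179.2 ⇒ K_v = 5/448 ⇒ K = (5/448)/(1/1344) = 15.

15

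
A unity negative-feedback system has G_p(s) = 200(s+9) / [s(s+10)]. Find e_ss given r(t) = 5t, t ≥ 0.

One free integrator in G_p(s): this is a type 1 system.
K_v = lim_{s→0} s·G_p(s) = 200·9 / (10) = 180.
e_ss = 5/K_v = 5/180 = 1/36.

1/36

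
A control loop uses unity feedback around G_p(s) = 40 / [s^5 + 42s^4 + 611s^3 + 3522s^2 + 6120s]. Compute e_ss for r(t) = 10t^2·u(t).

Lowest-order denominator term is 6120s, so the open loop has 1 pole at the origin → type 1 system.
For a type-1 system K_a = 0, so e_ss to a parabolic input is unbounded.

infinity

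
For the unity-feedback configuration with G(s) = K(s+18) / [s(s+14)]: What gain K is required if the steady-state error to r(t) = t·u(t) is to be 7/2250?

250

G(s) has one factor of s in the denominator, so the system is type 1.
K_v = lim_{s→0} s·G(s) = K·18 / (14) = (9/7)·K.
e_ss = 1/K_v = 7/2250 ⇒ K_v = 2250/7 ⇒ K = (2250/7)/(9/7) = 250.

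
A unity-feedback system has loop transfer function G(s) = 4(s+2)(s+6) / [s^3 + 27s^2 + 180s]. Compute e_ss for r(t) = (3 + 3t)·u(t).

Lowest-order denominator term is 180s, so the open loop has 1 pole at the origin → type 1 system. Treating each term separately:
  • 3: tracked with zero error.
  • 3t: e_ss = 3/K_v with K_v=4/15 → 11.25.
Total e_ss = 11.25.

11.25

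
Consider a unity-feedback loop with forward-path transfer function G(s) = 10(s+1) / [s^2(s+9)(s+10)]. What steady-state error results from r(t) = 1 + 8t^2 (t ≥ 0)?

144

The open loop has two poles at the origin → type 2 system. By superposition:
  • 1: tracked with zero error.
  • 8t^2: e_ss = 16/K_a with K_a=1/9 → 144.
Total e_ss = 144.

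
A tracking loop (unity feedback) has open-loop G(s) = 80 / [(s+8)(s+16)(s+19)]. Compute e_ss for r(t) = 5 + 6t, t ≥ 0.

infinity

G(s) has no factors of s in the denominator, so the system is type 0. Taking each input component in turn:
  • 5: e_ss = 5/(1+K_p) with K_p=5/152 → 760/157.
  • 6t: a type-0 system cannot track it, e_ss → ∞.
The unbounded component dominates.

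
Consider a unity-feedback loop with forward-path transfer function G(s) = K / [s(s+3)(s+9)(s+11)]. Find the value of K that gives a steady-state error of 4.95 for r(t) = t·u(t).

60

System type = 1 (one pole at s=0).
K_v = lim_{s→0} s·G(s) = K / (3·9·11) = (1/297)·K.
e_ss = 1/K_v = 4.95 ⇒ K_v = 20/99 ⇒ K = (20/99)/(1/297) = 60.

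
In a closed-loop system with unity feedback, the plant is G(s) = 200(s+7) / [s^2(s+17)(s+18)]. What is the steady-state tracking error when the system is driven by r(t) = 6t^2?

G(s) has two factors of s in the denominator, so the system is type 2.
K_a = lim_{s→0} s^2·G(s) = 200·7 / (17·18) = 700/153.
r(t) = 6t^2 gives R(s) = 12/s^3.
e_ss = 12/K_a = 12/(700/153) = 459/175.

459/175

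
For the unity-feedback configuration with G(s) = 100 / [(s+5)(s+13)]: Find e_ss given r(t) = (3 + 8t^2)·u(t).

No free integrators in G(s): this is a type 0 system. Treating each term separately:
  • 3: e_ss = 3/(1+K_p) with K_p=20/13 → 13/11.
  • 8t^2: a type-0 system cannot track it, e_ss → ∞.
The unbounded component dominates.

infinity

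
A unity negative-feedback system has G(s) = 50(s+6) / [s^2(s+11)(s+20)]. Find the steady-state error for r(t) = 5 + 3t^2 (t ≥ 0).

4.4

The open loop has two poles at the origin → type 2 system. Treating each term separately:
  • 5: tracked with zero error.
  • 3t^2: e_ss = 6/K_a with K_a=15/11 → 4.4.
Total e_ss = 4.4.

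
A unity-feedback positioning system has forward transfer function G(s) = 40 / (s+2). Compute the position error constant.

The open loop has no poles at the origin → type 0 system.
K_p = lim_{s→0} G(s) = 40 / (2) = 20.

20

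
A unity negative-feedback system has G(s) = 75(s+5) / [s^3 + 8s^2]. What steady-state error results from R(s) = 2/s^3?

16/375

The denominator has no term below 8s^2 — 2 poles at s=0, type 2.
K_a = lim_{s→0} s^2·G(s) = 75·5 / 8 = 46.875.
r(t) = t^2 gives R(s) = 2/s^3.
e_ss = 2/K_a = 2/46.875 = 16/375.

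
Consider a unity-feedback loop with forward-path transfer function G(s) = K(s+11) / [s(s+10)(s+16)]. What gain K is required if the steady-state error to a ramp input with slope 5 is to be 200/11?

4

The open loop has one pole at the origin → type 1 system.
K_v = lim_{s→0} s·G(s) = K·11 / (10·16) = (11/160)·K.
e_ss = 5/K_v = 200/11 ⇒ K_v = 0.275 ⇒ K = 0.275/(11/160) = 4.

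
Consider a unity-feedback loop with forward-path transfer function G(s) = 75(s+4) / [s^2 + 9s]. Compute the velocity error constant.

100/3

The denominator has no term below 9s — 1 pole at s=0, type 1.
K_v = lim_{s→0} s·G(s) = 75·4 / 9 = 100/3.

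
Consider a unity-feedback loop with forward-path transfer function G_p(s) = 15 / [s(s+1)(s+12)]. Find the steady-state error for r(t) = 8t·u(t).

6.4

One free integrator in G_p(s): this is a type 1 system.
K_v = lim_{s→0} s·G_p(s) = 15 / (1·12) = 1.25.
e_ss = 8/K_v = 8/1.25 = 6.4.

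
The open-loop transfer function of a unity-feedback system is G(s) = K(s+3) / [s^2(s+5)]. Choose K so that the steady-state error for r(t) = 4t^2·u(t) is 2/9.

60

The open loop has two poles at the origin → type 2 system.
K_a = lim_{s→0} s^2·G(s) = K·3 / (5) = 0.6·K.
e_ss = 8/K_a = 2/9 ⇒ K_a = 36 ⇒ K = 36/0.6 = 60.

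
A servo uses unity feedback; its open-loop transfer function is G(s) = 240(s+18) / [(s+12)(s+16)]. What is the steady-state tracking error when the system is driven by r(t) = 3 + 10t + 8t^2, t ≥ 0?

G(s) has no factors of s in the denominator, so the system is type 0. By superposition:
  • 3: e_ss = 3/(1+K_p) with K_p=22.5 → 6/47.
  • 10t: a type-0 system cannot track it, e_ss → ∞.
  • 8t^2: a type-0 system cannot track it, e_ss → ∞.
The unbounded component dominates.

infinity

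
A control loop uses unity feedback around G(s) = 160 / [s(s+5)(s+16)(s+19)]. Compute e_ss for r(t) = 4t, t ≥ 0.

38

The open loop has one pole at the origin → type 1 system.
K_v = lim_{s→0} s·G(s) = 160 / (5·16·19) = 2/19.
e_ss = 4/K_v = 4/(2/19) = 38.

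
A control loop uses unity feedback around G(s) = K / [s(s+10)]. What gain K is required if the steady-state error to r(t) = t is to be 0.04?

System type = 1 (one pole at s=0).
K_v = lim_{s→0} s·G(s) = K / (10) = 0.1·K.
e_ss = 1/K_v = 0.04 ⇒ K_v = 25 ⇒ K = 25/0.1 = 250.

250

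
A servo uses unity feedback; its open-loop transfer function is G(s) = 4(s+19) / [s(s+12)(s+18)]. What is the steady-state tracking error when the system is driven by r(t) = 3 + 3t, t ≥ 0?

162/19

System type = 1 (one pole at s=0). Treating each term separately:
  • 3: tracked with zero error.
  • 3t: e_ss = 3/K_v with K_v=19/54 → 162/19.
Total e_ss = 162/19.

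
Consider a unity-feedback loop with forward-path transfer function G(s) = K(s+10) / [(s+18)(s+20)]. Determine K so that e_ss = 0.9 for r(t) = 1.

The open loop has no poles at the origin → type 0 system.
K_p = lim_{s→0} G(s) = K·10 / (18·20) = (1/36)·K.
e_ss = 1/(1 + K_p) = 0.9 ⇒ 1 + (1/36)·K = 10/9 ⇒ K = 4.

4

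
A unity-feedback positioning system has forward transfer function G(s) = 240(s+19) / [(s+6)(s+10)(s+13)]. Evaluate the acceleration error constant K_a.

0

No free integrators in G(s): this is a type 0 system.
K_a = lim_{s→0} s^2·G(s) = 0 (the extra factor of s kills the finite limit).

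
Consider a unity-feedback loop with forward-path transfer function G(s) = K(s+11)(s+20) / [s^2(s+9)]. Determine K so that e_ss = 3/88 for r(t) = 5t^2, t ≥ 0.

System type = 2 (two poles at s=0).
K_a = lim_{s→0} s^2·G(s) = K·11·20 / (9) = (220/9)·K.
e_ss = 10/K_a = 3/88 ⇒ K_a = 880/3 ⇒ K = (880/3)/(220/9) = 12.

12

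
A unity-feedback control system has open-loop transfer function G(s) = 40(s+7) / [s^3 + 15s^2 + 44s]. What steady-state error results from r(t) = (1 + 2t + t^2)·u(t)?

infinity

Lowest-order denominator term is 44s, so the open loop has 1 pole at the origin → type 1 system. By superposition:
  • 1: tracked with zero error.
  • 2t: e_ss = 2/K_v with K_v=70/11 → 11/35.
  • t^2: a type-1 system cannot track it, e_ss → ∞.
The unbounded component dominates.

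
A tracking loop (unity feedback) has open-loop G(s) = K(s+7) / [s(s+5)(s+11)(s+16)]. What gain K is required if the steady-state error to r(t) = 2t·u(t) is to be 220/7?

G(s) has one factor of s in the denominator, so the system is type 1.
K_v = lim_{s→0} s·G(s) = K·7 / (5·11·16) = (7/880)·K.
e_ss = 2/K_v = 220/7 ⇒ K_v = 7/110 ⇒ K = (7/110)/(7/880) = 8.

8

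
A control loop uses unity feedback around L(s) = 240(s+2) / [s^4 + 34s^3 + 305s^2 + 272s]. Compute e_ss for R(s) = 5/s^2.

Lowest-order denominator term is 272s, so the open loop has 1 pole at the origin → type 1 system.
K_v = lim_{s→0} s·L(s) = 240·2 / 272 = 30/17.
e_ss = 5/K_v = 5/(30/17) = 17/6.

17/6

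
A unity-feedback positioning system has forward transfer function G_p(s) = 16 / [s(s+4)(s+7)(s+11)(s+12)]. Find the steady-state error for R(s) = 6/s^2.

1386

One free integrator in G_p(s): this is a type 1 system.
K_v = lim_{s→0} s·G_p(s) = 16 / (4·7·11·12) = 1/231.
e_ss = 6/K_v = 6/(1/231) = 1386.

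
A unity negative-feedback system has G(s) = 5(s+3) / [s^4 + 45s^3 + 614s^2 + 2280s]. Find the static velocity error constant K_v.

Factoring s from the denominator leaves a polynomial with constant term 2280, so the system is type 1.
K_v = lim_{s→0} s·G(s) = 5·3 / 2280 = 1/152.

1/152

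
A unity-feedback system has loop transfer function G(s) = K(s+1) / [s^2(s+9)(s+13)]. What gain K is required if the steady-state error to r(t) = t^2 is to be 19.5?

System type = 2 (two poles at s=0).
K_a = lim_{s→0} s^2·G(s) = K·1 / (9·13) = (1/117)·K.
e_ss = 2/K_a = 19.5 ⇒ K_a = 4/39 ⇒ K = (4/39)/(1/117) = 12.

12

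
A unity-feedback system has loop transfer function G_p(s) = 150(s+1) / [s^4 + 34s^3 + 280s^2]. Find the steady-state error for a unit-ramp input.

Factoring s^2 from the denominator leaves a polynomial with constant term 280, so the system is type 2.
A type-2 system has K_v = ∞, so it tracks a ramp input with zero steady-state error.

0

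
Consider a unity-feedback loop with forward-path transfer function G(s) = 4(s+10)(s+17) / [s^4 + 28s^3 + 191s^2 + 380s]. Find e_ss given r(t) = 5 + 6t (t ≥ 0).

57/17

Lowest-order denominator term is 380s, so the open loop has 1 pole at the origin → type 1 system. Treating each term separately:
  • 5: tracked with zero error.
  • 6t: e_ss = 6/K_v with K_v=34/19 → 57/17.
Total e_ss = 57/17.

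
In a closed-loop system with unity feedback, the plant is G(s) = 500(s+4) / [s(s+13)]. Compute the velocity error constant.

2000/13

System type = 1 (one pole at s=0).
K_v = lim_{s→0} s·G(s) = 500·4 / (13) = 2000/13.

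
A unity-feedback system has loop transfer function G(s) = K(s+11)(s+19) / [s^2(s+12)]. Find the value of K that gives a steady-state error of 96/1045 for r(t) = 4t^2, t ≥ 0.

5

Two free integrators in G(s): this is a type 2 system.
K_a = lim_{s→0} s^2·G(s) = K·11·19 / (12) = (209/12)·K.
e_ss = 8/K_a = 96/1045 ⇒ K_a = 1045/12 ⇒ K = (1045/12)/(209/12) = 5.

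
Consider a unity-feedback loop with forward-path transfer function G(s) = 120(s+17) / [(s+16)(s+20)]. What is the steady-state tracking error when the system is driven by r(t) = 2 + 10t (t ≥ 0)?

The open loop has no poles at the origin → type 0 system. Taking each input component in turn:
  • 2: e_ss = 2/(1+K_p) with K_p=6.375 → 16/59.
  • 10t: a type-0 system cannot track it, e_ss → ∞.
The unbounded component dominates.

infinity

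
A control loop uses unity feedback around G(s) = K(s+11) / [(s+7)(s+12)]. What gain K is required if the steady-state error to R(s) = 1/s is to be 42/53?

2

G(s) has no factors of s in the denominator, so the system is type 0.
K_p = lim_{s→0} G(s) = K·11 / (7·12) = (11/84)·K.
e_ss = 1/(1 + K_p) = 42/53 ⇒ 1 + (11/84)·K = 53/42 ⇒ K = 2.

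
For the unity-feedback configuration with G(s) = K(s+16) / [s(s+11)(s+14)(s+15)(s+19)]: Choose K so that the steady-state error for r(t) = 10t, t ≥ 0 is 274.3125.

100

One free integrator in G(s): this is a type 1 system.
K_v = lim_{s→0} s·G(s) = K·16 / (11·14·15·19) = (8/21945)·K.
e_ss = 10/K_v = 274.3125 ⇒ K_v = 160/4389 ⇒ K = (160/4389)/(8/21945) = 100.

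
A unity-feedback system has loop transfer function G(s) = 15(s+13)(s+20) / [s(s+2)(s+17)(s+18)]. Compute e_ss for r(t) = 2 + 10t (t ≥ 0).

One free integrator in G(s): this is a type 1 system. By superposition:
  • 2: tracked with zero error.
  • 10t: e_ss = 10/K_v with K_v=325/51 → 102/65.
Total e_ss = 102/65.

102/65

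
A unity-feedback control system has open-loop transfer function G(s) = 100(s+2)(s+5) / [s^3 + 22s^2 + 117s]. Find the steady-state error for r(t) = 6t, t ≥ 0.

0.702

The denominator has no term below 117s — 1 pole at s=0, type 1.
K_v = lim_{s→0} s·G(s) = 100·2·5 / 117 = 1000/117.
e_ss = 6/K_v = 6/(1000/117) = 0.702.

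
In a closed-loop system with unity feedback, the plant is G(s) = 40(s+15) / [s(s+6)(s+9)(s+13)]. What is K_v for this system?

100/117

System type = 1 (one pole at s=0).
K_v = lim_{s→0} s·G(s) = 40·15 / (6·9·13) = 100/117.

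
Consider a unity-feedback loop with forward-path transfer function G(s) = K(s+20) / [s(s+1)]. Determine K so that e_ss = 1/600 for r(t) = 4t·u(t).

120

The open loop has one pole at the origin → type 1 system.
K_v = lim_{s→0} s·G(s) = K·20 / (1) = 20·K.
e_ss = 4/K_v = 1/600 ⇒ K_v = 2400 ⇒ K = 2400/20 = 120.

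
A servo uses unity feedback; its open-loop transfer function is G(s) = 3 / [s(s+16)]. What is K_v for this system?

System type = 1 (one pole at s=0).
K_v = lim_{s→0} s·G(s) = 3 / (16) = 0.1875.

0.1875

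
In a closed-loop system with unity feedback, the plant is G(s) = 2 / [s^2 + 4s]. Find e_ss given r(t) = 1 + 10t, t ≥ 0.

Lowest-order denominator term is 4s, so the open loop has 1 pole at the origin → type 1 system. Treating each term separately:
  • 1: tracked with zero error.
  • 10t: e_ss = 10/K_v with K_v=0.5 → 20.
Total e_ss = 20.

20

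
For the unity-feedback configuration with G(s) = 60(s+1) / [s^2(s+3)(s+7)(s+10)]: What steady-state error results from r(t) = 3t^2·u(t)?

The open loop has two poles at the origin → type 2 system.
K_a = lim_{s→0} s^2·G(s) = 60·1 / (3·7·10) = 2/7.
r(t) = 3t^2 gives R(s) = 6/s^3.
e_ss = 6/K_a = 6/(2/7) = 21.

21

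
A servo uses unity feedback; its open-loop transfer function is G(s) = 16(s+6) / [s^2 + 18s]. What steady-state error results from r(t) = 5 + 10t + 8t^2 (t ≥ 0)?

infinity

Factoring s from the denominator leaves a polynomial with constant term 18, so the system is type 1. Taking each input component in turn:
  • 5: tracked with zero error.
  • 10t: e_ss = 10/K_v with K_v=16/3 → 1.875.
  • 8t^2: a type-1 system cannot track it, e_ss → ∞.
The unbounded component dominates.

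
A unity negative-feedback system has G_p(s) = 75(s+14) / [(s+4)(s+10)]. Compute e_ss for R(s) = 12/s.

G_p(s) has no factors of s in the denominator, so the system is type 0.
K_p = lim_{s→0} G_p(s) = 75·14 / (4·10) = 26.25.
e_ss = 12/(1 + K_p) = 12/27.25 = 48/109.

48/109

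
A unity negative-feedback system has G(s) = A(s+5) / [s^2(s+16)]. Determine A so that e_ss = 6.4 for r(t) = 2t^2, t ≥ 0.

2

System type = 2 (two poles at s=0).
K_a = lim_{s→0} s^2·G(s) = A·5 / (16) = 0.3125·A.
e_ss = 4/K_a = 6.4 ⇒ K_a = 0.625 ⇒ A = 0.625/0.3125 = 2.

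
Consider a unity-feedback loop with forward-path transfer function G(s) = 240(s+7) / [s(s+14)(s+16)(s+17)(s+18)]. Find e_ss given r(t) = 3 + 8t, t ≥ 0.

One free integrator in G(s): this is a type 1 system. Treating each term separately:
  • 3: tracked with zero error.
  • 8t: e_ss = 8/K_v with K_v=5/204 → 326.4.
Total e_ss = 326.4.

326.4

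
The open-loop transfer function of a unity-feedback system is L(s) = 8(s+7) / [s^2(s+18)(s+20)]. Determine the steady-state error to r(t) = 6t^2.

540/7

The open loop has two poles at the origin → type 2 system.
K_a = lim_{s→0} s^2·L(s) = 8·7 / (18·20) = 7/45.
r(t) = 6t^2 gives R(s) = 12/s^3.
e_ss = 12/K_a = 12/(7/45) = 540/7.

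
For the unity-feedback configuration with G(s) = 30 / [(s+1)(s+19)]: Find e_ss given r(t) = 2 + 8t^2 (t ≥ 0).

infinity

G(s) has no factors of s in the denominator, so the system is type 0. By superposition:
  • 2: e_ss = 2/(1+K_p) with K_p=30/19 → 38/49.
  • 8t^2: a type-0 system cannot track it, e_ss → ∞.
The unbounded component dominates.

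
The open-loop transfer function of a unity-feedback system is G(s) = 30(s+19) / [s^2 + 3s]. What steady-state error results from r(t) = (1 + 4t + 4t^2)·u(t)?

infinity

Lowest-order denominator term is 3s, so the open loop has 1 pole at the origin → type 1 system. Taking each input component in turn:
  • 1: tracked with zero error.
  • 4t: e_ss = 4/K_v with K_v=190 → 2/95.
  • 4t^2: a type-1 system cannot track it, e_ss → ∞.
The unbounded component dominates.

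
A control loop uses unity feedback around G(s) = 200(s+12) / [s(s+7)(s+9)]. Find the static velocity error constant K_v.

System type = 1 (one pole at s=0).
K_v = lim_{s→0} s·G(s) = 200·12 / (7·9) = 800/21.

800/21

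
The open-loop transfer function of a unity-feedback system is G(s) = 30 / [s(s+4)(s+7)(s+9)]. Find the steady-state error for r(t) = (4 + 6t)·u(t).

50.4

One free integrator in G(s): this is a type 1 system. Treating each term separately:
  • 4: tracked with zero error.
  • 6t: e_ss = 6/K_v with K_v=5/42 → 50.4.
Total e_ss = 50.4.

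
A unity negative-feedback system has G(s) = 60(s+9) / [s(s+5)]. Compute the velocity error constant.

One free integrator in G(s): this is a type 1 system.
K_v = lim_{s→0} s·G(s) = 60·9 / (5) = 108.

108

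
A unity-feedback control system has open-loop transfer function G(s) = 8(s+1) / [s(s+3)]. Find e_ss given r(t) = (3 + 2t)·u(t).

0.75

One free integrator in G(s): this is a type 1 system. Taking each input component in turn:
  • 3: tracked with zero error.
  • 2t: e_ss = 2/K_v with K_v=8/3 → 0.75.
Total e_ss = 0.75.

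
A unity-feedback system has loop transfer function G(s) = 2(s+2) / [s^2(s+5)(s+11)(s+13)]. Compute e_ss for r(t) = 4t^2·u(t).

G(s) has two factors of s in the denominator, so the system is type 2.
K_a = lim_{s→0} s^2·G(s) = 2·2 / (5·11·13) = 4/715.
r(t) = 4t^2 gives R(s) = 8/s^3.
e_ss = 8/K_a = 8/(4/715) = 1430.

1430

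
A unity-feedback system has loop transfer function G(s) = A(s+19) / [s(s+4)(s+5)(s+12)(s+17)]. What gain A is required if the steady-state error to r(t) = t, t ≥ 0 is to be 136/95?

System type = 1 (one pole at s=0).
K_v = lim_{s→0} s·G(s) = A·19 / (4·5·12·17) = (19/4080)·A.
e_ss = 1/K_v = 136/95 ⇒ K_v = 95/136 ⇒ A = (95/136)/(19/4080) = 150.

150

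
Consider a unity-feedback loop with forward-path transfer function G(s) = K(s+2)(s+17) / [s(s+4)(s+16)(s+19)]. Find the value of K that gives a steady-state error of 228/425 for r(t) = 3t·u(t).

System type = 1 (one pole at s=0).
K_v = lim_{s→0} s·G(s) = K·2·17 / (4·16·19) = (17/608)·K.
e_ss = 3/K_v = 228/425 ⇒ K_v = 425/76 ⇒ K = (425/76)/(17/608) = 200.

200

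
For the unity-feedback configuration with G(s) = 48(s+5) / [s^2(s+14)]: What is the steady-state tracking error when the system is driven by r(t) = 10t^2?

System type = 2 (two poles at s=0).
K_a = lim_{s→0} s^2·G(s) = 48·5 / (14) = 120/7.
r(t) = 10t^2 gives R(s) = 20/s^3.
e_ss = 20/K_a = 20/(120/7) = 7/6.

7/6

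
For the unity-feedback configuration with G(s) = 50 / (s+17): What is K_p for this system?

50/17

System type = 0 (no poles at s=0).
K_p = lim_{s→0} G(s) = 50 / (17) = 50/17.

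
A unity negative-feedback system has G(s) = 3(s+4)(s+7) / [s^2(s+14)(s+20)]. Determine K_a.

0.3

System type = 2 (two poles at s=0).
K_a = lim_{s→0} s^2·G(s) = 3·4·7 / (14·20) = 0.3.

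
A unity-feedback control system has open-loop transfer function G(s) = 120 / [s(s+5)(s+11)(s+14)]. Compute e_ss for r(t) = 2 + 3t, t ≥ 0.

System type = 1 (one pole at s=0). Treating each term separately:
  • 2: tracked with zero error.
  • 3t: e_ss = 3/K_v with K_v=12/77 → 19.25.
Total e_ss = 19.25.

19.25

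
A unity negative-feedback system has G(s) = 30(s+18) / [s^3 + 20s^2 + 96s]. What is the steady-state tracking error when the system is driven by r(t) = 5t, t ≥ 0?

8/9

Factoring s from the denominator leaves a polynomial with constant term 96, so the system is type 1.
K_v = lim_{s→0} s·G(s) = 30·18 / 96 = 5.625.
e_ss = 5/K_v = 5/5.625 = 8/9.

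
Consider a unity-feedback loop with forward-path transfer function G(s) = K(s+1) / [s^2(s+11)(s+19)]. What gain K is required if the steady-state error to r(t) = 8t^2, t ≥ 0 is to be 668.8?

Two free integrators in G(s): this is a type 2 system.
K_a = lim_{s→0} s^2·G(s) = K·1 / (11·19) = (1/209)·K.
e_ss = 16/K_a = 668.8 ⇒ K_a = 5/209 ⇒ K = (5/209)/(1/209) = 5.

5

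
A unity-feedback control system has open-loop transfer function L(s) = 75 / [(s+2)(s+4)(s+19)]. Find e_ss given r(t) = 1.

152/227

No free integrators in L(s): this is a type 0 system.
K_p = lim_{s→0} L(s) = 75 / (2·4·19) = 75/152.
e_ss = 1/(1 + K_p) = 1/(227/152) = 152/227.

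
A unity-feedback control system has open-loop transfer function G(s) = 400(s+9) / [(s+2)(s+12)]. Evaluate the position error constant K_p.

150

G(s) has no factors of s in the denominator, so the system is type 0.
K_p = lim_{s→0} G(s) = 400·9 / (2·12) = 150.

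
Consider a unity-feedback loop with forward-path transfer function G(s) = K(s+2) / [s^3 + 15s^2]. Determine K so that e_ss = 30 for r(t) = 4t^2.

Lowest-order denominator term is 15s^2, so the open loop has 2 poles at the origin → type 2 system.
K_a = lim_{s→0} s^2·G(s) = K·2 / 15 = (2/15)·K.
e_ss = 8/K_a = 30 ⇒ K_a = 4/15 ⇒ K = (4/15)/(2/15) = 2.

2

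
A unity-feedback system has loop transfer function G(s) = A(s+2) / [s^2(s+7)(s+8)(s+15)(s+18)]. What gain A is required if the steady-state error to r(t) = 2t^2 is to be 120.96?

The open loop has two poles at the origin → type 2 system.
K_a = lim_{s→0} s^2·G(s) = A·2 / (7·8·15·18) = (1/7560)·A.
e_ss = 4/K_a = 120.96 ⇒ K_a = 25/756 ⇒ A = (25/756)/(1/7560) = 250.

250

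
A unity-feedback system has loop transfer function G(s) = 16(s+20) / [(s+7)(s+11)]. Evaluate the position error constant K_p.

System type = 0 (no poles at s=0).
K_p = lim_{s→0} G(s) = 16·20 / (7·11) = 320/77.

320/77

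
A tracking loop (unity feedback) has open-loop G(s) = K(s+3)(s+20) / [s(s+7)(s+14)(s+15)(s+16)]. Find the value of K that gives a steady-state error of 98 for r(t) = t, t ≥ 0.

4

System type = 1 (one pole at s=0).
K_v = lim_{s→0} s·G(s) = K·3·20 / (7·14·15·16) = (1/392)·K.
e_ss = 1/K_v = 98 ⇒ K_v = 1/98 ⇒ K = (1/98)/(1/392) = 4.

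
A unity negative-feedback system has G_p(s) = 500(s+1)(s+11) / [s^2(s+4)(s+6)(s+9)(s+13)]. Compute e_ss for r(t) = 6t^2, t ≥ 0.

System type = 2 (two poles at s=0).
K_a = lim_{s→0} s^2·G_p(s) = 500·1·11 / (4·6·9·13) = 1375/702.
r(t) = 6t^2 gives R(s) = 12/s^3.
e_ss = 12/K_a = 12/(1375/702) = 8424/1375.

8424/1375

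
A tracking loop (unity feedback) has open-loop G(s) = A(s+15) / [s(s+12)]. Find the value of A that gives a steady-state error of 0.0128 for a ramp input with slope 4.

System type = 1 (one pole at s=0).
K_v = lim_{s→0} s·G(s) = A·15 / (12) = 1.25·A.
e_ss = 4/K_v = 0.0128 ⇒ K_v = 312.5 ⇒ A = 312.5/1.25 = 250.

250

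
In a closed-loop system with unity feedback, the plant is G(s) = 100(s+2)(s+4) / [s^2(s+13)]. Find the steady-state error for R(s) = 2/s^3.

Two free integrators in G(s): this is a type 2 system.
K_a = lim_{s→0} s^2·G(s) = 100·2·4 / (13) = 800/13.
r(t) = t^2 gives R(s) = 2/s^3.
e_ss = 2/K_a = 2/(800/13) = 0.0325.

0.0325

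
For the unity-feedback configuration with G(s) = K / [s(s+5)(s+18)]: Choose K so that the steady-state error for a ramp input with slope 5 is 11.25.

G(s) has one factor of s in the denominator, so the system is type 1.
K_v = lim_{s→0} s·G(s) = K / (5·18) = (1/90)·K.
e_ss = 5/K_v = 11.25 ⇒ K_v = 4/9 ⇒ K = (4/9)/(1/90) = 40.

40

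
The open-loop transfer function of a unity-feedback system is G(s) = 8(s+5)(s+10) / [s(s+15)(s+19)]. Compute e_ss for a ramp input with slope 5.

G(s) has one factor of s in the denominator, so the system is type 1.
K_v = lim_{s→0} s·G(s) = 8·5·10 / (15·19) = 80/57.
e_ss = 5/K_v = 5/(80/57) = 3.5625.

3.5625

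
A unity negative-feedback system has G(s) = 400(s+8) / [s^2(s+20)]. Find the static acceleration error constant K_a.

G(s) has two factors of s in the denominator, so the system is type 2.
K_a = lim_{s→0} s^2·G(s) = 400·8 / (20) = 160.

160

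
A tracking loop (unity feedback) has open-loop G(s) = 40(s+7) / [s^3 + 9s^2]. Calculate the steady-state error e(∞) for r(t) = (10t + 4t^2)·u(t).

9/35

Lowest-order denominator term is 9s^2, so the open loop has 2 poles at the origin → type 2 system. By superposition:
  • 10t: tracked with zero error.
  • 4t^2: e_ss = 8/K_a with K_a=280/9 → 9/35.
Total e_ss = 9/35.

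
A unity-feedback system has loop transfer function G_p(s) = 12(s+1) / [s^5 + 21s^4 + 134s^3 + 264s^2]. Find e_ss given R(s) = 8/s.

The denominator has no term below 264s^2 — 2 poles at s=0, type 2.
A type-2 system has K_p = ∞, so it tracks a step input with zero steady-state error.

0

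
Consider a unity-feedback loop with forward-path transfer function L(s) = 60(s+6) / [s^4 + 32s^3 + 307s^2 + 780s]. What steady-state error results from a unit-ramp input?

The denominator has no term below 780s — 1 pole at s=0, type 1.
K_v = lim_{s→0} s·L(s) = 60·6 / 780 = 6/13.
e_ss = 1/K_v = 1/(6/13) = 13/6.

13/6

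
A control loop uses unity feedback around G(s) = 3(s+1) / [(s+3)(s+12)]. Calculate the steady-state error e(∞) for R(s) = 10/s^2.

G(s) has no factors of s in the denominator, so the system is type 0.
K_v = lim_{s→0} s·G(s) = 0; the steady-state error to this ramp input grows without bound.

infinity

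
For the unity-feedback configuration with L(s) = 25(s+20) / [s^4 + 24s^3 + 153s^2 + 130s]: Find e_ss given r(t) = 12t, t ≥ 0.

3.12

Factoring s from the denominator leaves a polynomial with constant term 130, so the system is type 1.
K_v = lim_{s→0} s·L(s) = 25·20 / 130 = 50/13.
e_ss = 12/K_v = 12/(50/13) = 3.12.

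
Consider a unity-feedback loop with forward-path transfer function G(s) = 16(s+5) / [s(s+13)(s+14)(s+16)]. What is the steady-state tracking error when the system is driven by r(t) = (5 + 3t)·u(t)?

One free integrator in G(s): this is a type 1 system. Taking each input component in turn:
  • 5: tracked with zero error.
  • 3t: e_ss = 3/K_v with K_v=5/182 → 109.2.
Total e_ss = 109.2.

109.2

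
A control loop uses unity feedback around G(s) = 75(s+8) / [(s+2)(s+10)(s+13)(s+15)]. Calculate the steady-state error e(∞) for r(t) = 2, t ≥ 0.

26/15

The open loop has no poles at the origin → type 0 system.
K_p = lim_{s→0} G(s) = 75·8 / (2·10·13·15) = 2/13.
e_ss = 2/(1 + K_p) = 2/(15/13) = 26/15.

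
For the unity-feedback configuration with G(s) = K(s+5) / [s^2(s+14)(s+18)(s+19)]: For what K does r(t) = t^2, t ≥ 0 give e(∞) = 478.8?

4

Two free integrators in G(s): this is a type 2 system.
K_a = lim_{s→0} s^2·G(s) = K·5 / (14·18·19) = (5/4788)·K.
e_ss = 2/K_a = 478.8 ⇒ K_a = 5/1197 ⇒ K = (5/1197)/(5/4788) = 4.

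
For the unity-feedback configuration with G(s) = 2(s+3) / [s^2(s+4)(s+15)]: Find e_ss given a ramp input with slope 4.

0

Two free integrators in G(s): this is a type 2 system.
A type-2 system has K_v = ∞, so it tracks a ramp input with zero steady-state error.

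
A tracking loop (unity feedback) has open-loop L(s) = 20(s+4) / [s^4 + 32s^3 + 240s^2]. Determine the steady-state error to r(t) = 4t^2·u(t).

24

Factoring s^2 from the denominator leaves a polynomial with constant term 240, so the system is type 2.
K_a = lim_{s→0} s^2·L(s) = 20·4 / 240 = 1/3.
r(t) = 4t^2 gives R(s) = 8/s^3.
e_ss = 8/K_a = 8/(1/3) = 24.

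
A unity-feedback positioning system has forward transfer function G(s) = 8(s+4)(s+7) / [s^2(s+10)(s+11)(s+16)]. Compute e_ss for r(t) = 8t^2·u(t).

G(s) has two factors of s in the denominator, so the system is type 2.
K_a = lim_{s→0} s^2·G(s) = 8·4·7 / (10·11·16) = 7/55.
r(t) = 8t^2 gives R(s) = 16/s^3.
e_ss = 16/K_a = 16/(7/55) = 880/7.

880/7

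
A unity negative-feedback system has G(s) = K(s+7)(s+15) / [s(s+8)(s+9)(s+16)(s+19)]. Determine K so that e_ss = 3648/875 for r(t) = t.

The open loop has one pole at the origin → type 1 system.
K_v = lim_{s→0} s·G(s) = K·7·15 / (8·9·16·19) = (35/7296)·K.
e_ss = 1/K_v = 3648/875 ⇒ K_v = 875/3648 ⇒ K = (875/3648)/(35/7296) = 50.

50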